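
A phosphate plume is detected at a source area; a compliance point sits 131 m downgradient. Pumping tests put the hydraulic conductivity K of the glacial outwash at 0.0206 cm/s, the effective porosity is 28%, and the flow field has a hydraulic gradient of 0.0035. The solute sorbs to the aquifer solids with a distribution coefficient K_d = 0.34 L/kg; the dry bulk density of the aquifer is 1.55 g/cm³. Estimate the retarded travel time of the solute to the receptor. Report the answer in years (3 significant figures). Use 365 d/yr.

K = 0.0206 cm/s × 864 = 17.80 m/d
Darcy flux q = K·i = 17.80 × 0.0035 = 0.06229 m/d
v_s = q/n_e = 0.06229/0.28 = 0.2225 m/d
Retardation R = 1 + ρ_b·K_d/n = 1 + 1.55×0.34/0.28 = 2.882
Contaminant velocity v_c = v/R = 0.2225/2.882 = 0.07719 m/d
t = L/v_c = 131/0.07719 = 1697 d
   = 1697/365 = 4.65 yr

4.65 years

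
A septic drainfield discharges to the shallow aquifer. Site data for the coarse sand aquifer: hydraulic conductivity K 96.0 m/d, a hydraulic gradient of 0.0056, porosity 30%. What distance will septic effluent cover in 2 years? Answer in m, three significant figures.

1310 m

Specific discharge q = 96.0 × 0.0056 = 0.5376 m/d
Seepage velocity v = q / n = 0.5376 / 0.30 = 1.792 m/d
T = 2 yr × 365 = 730 d
L = v × T = 1.792 × 730 = 1308 m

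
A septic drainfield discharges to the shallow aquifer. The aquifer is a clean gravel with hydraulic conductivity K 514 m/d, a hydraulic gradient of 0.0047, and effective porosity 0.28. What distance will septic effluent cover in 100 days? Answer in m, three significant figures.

Specific discharge q = 514 × 0.0047 = 2.416 m/d
Average linear velocity = 2.416 / 0.28 = 8.628 m/d
L = v × T = 8.628 × 100 = 862.8 m

863 m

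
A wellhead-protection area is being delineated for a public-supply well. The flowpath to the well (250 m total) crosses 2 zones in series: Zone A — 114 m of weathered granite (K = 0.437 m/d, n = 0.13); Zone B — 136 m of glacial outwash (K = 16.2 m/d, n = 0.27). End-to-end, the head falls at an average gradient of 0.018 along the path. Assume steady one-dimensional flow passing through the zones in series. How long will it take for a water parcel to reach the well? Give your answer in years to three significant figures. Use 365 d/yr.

8.45 years

Continuity: the same q passes through each zone, so ΔH = q·Σ(L_j/K_j) — the zones act as resistances in series.
Σ(L/K) = 114/0.437 + 136/16.2 = 260.9 + 8.395 = 269.3 d
K_eq = L_total / Σ(L/K) = 250 / 269.3 = 0.9285 m/d
q = K_eq · i = 0.9285 × 0.018 = 0.01671 m/d (same in every zone)
Zone A: v = q/n = 0.01671/0.13 = 0.1286 m/d → t_A = 114/0.1286 = 886.8 d
Zone B: v = q/n = 0.01671/0.27 = 0.06190 m/d → t_B = 136/0.06190 = 2197 d
Total t = 886.8 + 2197 = 3084 d
   = 3084 / 365 = 8.45 yr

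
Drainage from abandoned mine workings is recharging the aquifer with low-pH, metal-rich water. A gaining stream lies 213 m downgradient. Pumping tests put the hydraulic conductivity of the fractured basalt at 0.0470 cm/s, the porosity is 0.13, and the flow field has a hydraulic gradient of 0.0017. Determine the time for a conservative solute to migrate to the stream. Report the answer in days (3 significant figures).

401 days

K = 0.0470 cm/s × 864 = 40.61 m/d
Specific discharge q = 40.61 × 0.0017 = 0.06903 m/d
Average linear velocity = 0.06903 / 0.13 = 0.5310 m/d
t = L / v = 213 / 0.5310 = 401.1 d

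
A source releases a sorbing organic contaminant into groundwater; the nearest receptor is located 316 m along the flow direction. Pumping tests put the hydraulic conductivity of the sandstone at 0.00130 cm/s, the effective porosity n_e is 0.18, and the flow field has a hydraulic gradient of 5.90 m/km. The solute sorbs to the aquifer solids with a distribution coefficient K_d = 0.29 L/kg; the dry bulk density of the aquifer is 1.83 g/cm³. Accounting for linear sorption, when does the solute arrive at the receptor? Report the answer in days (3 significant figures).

K = 0.00130 cm/s × 864 = 1.123 m/d
Specific discharge q = 1.123 × 0.0059 = 0.006627 m/d
v_s = q/n_e = 0.006627/0.18 = 0.03682 m/d
Retardation R = 1 + ρ_b·K_d/n = 1 + 1.83×0.29/0.18 = 3.948
Contaminant velocity v_c = v/R = 0.03682/3.948 = 0.009324 m/d
t = L/v_c = 316/0.009324 = 33890 d

33900 days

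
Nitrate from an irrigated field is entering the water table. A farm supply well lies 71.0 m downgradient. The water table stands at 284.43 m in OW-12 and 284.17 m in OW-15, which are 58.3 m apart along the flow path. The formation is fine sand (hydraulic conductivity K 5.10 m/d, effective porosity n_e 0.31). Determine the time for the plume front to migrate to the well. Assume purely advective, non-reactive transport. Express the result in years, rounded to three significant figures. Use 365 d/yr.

2.65 years

Hydraulic gradient i = (284.43 − 284.17) / 58.3 = 0.26 / 58.3 = 0.004460
q = Ki = 5.10 × 0.004460 = 0.02274 m/d
v = Ki/n = 5.10·0.004460/0.31 = 0.07337 m/d
t = L / v = 71.0 / 0.07337 = 967.7 d
   = 967.7 / 365 = 2.65 yr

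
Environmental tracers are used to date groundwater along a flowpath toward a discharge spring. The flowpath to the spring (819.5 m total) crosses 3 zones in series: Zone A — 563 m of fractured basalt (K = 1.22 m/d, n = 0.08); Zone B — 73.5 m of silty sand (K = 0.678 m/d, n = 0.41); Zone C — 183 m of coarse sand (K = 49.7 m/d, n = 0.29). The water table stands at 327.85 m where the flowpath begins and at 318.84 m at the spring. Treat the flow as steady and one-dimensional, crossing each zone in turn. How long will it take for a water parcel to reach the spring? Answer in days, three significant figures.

Total head drop ΔH = 327.85 − 318.84 = 9.01 m
Continuity: the same q passes through each zone, so ΔH = q·Σ(L_j/K_j) — the zones act as resistances in series.
Σ(L/K) = 563/1.22 + 73.5/0.678 + 183/49.7 = 461.5 + 108.4 + 3.682 = 573.6 d
q = ΔH / Σ(L/K) = 9.01 / 573.6 = 0.01571 m/d (same in every zone)
Zone A: v = q/n = 0.01571/0.08 = 0.1964 m/d → t_A = 563/0.1964 = 2867 d
Zone B: v = q/n = 0.01571/0.41 = 0.03831 m/d → t_B = 73.5/0.03831 = 1918 d
Zone C: v = q/n = 0.01571/0.29 = 0.05417 m/d → t_C = 183/0.05417 = 3378 d
Total t = 2867 + 1918 + 3378 = 8164 d

8160 days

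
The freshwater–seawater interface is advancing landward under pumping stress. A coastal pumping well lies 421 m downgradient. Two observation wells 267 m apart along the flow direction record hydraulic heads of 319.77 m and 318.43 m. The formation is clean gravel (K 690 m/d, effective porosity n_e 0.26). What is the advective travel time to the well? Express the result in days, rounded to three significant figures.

31.6 days

Hydraulic gradient i = (319.77 − 318.43) / 267 = 1.34 / 267 = 0.005019
Darcy flux q = K·i = 690 × 0.005019 = 3.463 m/d
Seepage velocity v = q / n = 3.463 / 0.26 = 13.32 m/d
t = L / v = 421 / 13.32 = 31.61 d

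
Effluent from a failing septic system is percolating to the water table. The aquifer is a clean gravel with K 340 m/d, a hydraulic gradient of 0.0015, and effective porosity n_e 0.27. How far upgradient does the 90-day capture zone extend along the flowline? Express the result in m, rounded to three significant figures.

170 m

Specific discharge q = 340 × 0.0015 = 0.5100 m/d
v_s = q/n_e = 0.5100/0.27 = 1.889 m/d
L = v × T = 1.889 × 90 = 170.0 m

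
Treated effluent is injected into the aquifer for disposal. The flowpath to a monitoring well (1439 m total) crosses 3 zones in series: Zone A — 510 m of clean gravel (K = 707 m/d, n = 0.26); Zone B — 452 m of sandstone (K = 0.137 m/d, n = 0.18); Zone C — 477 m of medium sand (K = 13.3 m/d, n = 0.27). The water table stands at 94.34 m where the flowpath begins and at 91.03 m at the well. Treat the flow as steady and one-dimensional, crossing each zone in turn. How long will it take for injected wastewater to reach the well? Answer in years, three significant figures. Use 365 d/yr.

946 years

Total head drop ΔH = 94.34 − 91.03 = 3.31 m
Continuity: the same q passes through each zone, so ΔH = q·Σ(L_j/K_j) — the zones act as resistances in series.
Σ(L/K) = 510/707 + 452/0.137 + 477/13.3 = 0.7214 + 3299 + 35.86 = 3336 d
q = ΔH / Σ(L/K) = 3.31 / 3336 = 9.922e-4 m/d (same in every zone)
Zone A: v = q/n = 9.922e-4/0.26 = 0.003816 m/d → t_A = 510/0.003816 = 133600 d
Zone B: v = q/n = 9.922e-4/0.18 = 0.005512 m/d → t_B = 452/0.005512 = 82000 d
Zone C: v = q/n = 9.922e-4/0.27 = 0.003675 m/d → t_C = 477/0.003675 = 129800 d
Total t = 133600 + 82000 + 129800 = 345400 d
   = 345400 / 365 = 946 yr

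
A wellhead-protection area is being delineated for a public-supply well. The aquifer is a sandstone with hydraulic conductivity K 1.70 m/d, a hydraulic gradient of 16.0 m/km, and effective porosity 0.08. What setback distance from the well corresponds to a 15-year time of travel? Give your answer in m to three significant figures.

Darcy flux q = K·i = 1.70 × 0.016 = 0.02720 m/d
Seepage velocity v = q / n = 0.02720 / 0.08 = 0.3400 m/d
T = 15 yr × 365 = 5475 d
L = v × T = 0.3400 × 5475 = 1861 m

1860 m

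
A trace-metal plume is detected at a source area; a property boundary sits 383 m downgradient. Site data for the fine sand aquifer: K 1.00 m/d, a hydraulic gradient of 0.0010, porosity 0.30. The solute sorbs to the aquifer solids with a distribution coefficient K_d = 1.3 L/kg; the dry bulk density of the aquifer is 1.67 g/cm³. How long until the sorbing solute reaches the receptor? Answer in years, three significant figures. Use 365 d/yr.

Specific discharge q = 1.00 × 0.0010 = 0.001000 m/d
Average linear velocity = 0.001000 / 0.30 = 0.003333 m/d
Retardation R = 1 + ρ_b·K_d/n = 1 + 1.67×1.3/0.30 = 8.237
Contaminant velocity v_c = v/R = 0.003333/8.237 = 4.047e-4 m/d
t = L/v_c = 383/4.047e-4 = 946400 d
   = 946400/365 = 2590 yr

2590 years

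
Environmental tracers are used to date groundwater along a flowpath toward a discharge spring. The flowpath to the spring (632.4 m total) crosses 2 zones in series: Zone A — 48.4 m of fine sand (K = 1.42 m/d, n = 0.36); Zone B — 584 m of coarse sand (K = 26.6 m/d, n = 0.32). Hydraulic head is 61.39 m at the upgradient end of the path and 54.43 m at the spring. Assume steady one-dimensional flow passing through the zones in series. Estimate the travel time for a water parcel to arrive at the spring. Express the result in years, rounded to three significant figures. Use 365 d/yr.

Total head drop ΔH = 61.39 − 54.43 = 6.96 m
Continuity: the same q passes through each zone, so ΔH = q·Σ(L_j/K_j) — the zones act as resistances in series.
Σ(L/K) = 48.4/1.42 + 584/26.6 = 34.08 + 21.95 = 56.04 d
q = ΔH / Σ(L/K) = 6.96 / 56.04 = 0.1242 m/d (same in every zone)
Zone A: v = q/n = 0.1242/0.36 = 0.3450 m/d → t_A = 48.4/0.3450 = 140.3 d
Zone B: v = q/n = 0.1242/0.32 = 0.3881 m/d → t_B = 584/0.3881 = 1505 d
Total t = 140.3 + 1505 = 1645 d
   = 1645 / 365 = 4.51 yr

4.51 years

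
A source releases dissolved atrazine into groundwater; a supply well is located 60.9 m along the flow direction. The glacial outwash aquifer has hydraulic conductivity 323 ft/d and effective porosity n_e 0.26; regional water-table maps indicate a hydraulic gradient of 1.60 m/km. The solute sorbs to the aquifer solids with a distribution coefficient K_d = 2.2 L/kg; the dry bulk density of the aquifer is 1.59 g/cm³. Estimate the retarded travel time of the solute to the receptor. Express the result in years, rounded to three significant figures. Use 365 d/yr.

3.98 years

K = 323 ft/d × 0.3048 = 98.45 m/d
q = Ki = 98.45 × 0.0016 = 0.1575 m/d
v_s = q/n_e = 0.1575/0.26 = 0.6058 m/d
Retardation R = 1 + ρ_b·K_d/n = 1 + 1.59×2.2/0.26 = 14.45
Contaminant velocity v_c = v/R = 0.6058/14.45 = 0.04192 m/d
t = L/v_c = 60.9/0.04192 = 1453 d
   = 1453/365 = 3.98 yr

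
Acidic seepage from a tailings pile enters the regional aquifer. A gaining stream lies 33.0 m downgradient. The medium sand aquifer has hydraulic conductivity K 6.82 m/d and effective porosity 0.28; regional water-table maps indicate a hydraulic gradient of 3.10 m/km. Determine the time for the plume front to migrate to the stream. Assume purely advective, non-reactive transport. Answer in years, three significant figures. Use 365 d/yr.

Darcy flux q = K·i = 6.82 × 0.0031 = 0.02114 m/d
Average linear velocity = 0.02114 / 0.28 = 0.07551 m/d
t = L / v = 33.0 / 0.07551 = 437.0 d
   = 437.0 / 365 = 1.20 yr

1.20 years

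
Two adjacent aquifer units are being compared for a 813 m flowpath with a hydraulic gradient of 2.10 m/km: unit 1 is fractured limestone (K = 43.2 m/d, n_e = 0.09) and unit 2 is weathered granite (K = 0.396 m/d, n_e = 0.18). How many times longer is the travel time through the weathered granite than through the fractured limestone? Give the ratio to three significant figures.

218

Unit 1 (fractured limestone): v = 43.2×0.0021/0.09 = 1.008 m/d, t = 813/1.008 = 806.5 d
Unit 2 (weathered granite): v = 0.396×0.0021/0.18 = 0.004620 m/d, t = 813/0.004620 = 176000 d
t(weathered granite) / t(fractured limestone) = 176000/806.5 = 218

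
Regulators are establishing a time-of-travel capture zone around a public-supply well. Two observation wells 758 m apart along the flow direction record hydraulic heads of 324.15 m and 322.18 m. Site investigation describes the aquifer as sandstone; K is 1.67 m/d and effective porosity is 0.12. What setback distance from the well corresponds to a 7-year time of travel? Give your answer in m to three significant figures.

Hydraulic gradient i = (324.15 − 322.18) / 758 = 1.97 / 758 = 0.002599
Darcy flux q = K·i = 1.67 × 0.002599 = 0.004340 m/d
Seepage velocity v = q / n = 0.004340 / 0.12 = 0.03617 m/d
T = 7 yr × 365 = 2555 d
L = v × T = 0.03617 × 2555 = 92.41 m

92.4 m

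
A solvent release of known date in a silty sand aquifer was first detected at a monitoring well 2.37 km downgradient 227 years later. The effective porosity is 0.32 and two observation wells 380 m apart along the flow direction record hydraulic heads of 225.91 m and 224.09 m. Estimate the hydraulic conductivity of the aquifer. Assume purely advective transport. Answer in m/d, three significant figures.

Hydraulic gradient i = (225.91 − 224.09) / 380 = 1.82 / 380 = 0.004789
t = 227 years = 82860 d
L = 2.37 km = 2370 m
v = L / t = 2370 / 82860 = 0.02860 m/d
K = v · n / i = 0.02860 × 0.32 / 0.004789 = 1.91 m/d

1.91 m/d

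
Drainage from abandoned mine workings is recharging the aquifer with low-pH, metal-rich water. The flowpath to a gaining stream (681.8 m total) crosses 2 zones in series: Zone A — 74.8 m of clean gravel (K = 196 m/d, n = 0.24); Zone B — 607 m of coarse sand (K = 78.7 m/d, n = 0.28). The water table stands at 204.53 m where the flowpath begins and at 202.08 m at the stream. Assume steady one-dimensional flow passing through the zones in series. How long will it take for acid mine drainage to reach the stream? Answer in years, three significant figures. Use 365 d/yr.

1.70 years

Total head drop ΔH = 204.53 − 202.08 = 2.45 m
Steady 1-D flow in series ⇒ the Darcy flux q is identical in every zone and the zone head losses add (resistances L/K in series).
Σ(L/K) = 74.8/196 + 607/78.7 = 0.3816 + 7.713 = 8.094 d
q = ΔH / Σ(L/K) = 2.45 / 8.094 = 0.3027 m/d (same in every zone)
Zone A: v = q/n = 0.3027/0.24 = 1.261 m/d → t_A = 74.8/1.261 = 59.31 d
Zone B: v = q/n = 0.3027/0.28 = 1.081 m/d → t_B = 607/1.081 = 561.5 d
Total t = 59.31 + 561.5 = 620.8 d
   = 620.8 / 365 = 1.70 yr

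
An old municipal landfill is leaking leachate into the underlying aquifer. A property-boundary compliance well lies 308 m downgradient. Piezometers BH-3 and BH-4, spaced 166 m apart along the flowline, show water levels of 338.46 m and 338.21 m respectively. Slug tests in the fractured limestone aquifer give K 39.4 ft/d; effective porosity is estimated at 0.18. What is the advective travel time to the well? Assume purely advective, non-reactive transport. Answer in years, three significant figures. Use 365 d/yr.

8.40 years

Hydraulic gradient i = (338.46 − 338.21) / 166 = 0.25 / 166 = 0.001506
K = 39.4 ft/d × 0.3048 = 12.01 m/d
Darcy flux q = K·i = 12.01 × 0.001506 = 0.01809 m/d
v_s = q/n_e = 0.01809/0.18 = 0.1005 m/d
t = L / v = 308 / 0.1005 = 3065 d
   = 3065 / 365 = 8.40 yr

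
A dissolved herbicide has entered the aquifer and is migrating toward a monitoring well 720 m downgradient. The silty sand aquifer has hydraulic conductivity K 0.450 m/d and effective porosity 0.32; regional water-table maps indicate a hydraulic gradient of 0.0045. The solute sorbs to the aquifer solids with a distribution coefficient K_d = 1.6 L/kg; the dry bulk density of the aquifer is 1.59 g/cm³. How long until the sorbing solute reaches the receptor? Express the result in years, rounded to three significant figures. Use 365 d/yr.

2790 years

Darcy flux q = K·i = 0.450 × 0.0045 = 0.002025 m/d
Seepage velocity v = q / n = 0.002025 / 0.32 = 0.006328 m/d
Retardation R = 1 + ρ_b·K_d/n = 1 + 1.59×1.6/0.32 = 8.950
Contaminant velocity v_c = v/R = 0.006328/8.950 = 7.071e-4 m/d
t = L/v_c = 720/7.071e-4 = 1.018e6 d
   = 1.018e6/365 = 2790 yr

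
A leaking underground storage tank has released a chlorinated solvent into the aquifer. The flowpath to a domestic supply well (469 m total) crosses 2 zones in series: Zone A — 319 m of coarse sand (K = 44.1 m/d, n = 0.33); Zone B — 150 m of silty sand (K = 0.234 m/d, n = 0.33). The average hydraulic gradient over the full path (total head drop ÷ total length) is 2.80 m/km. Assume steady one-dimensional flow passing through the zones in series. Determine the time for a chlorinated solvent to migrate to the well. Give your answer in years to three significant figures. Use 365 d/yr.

209 years

Continuity: the same q passes through each zone, so ΔH = q·Σ(L_j/K_j) — the zones act as resistances in series.
Σ(L/K) = 319/44.1 + 150/0.234 = 7.234 + 641.0 = 648.3 d
K_eq = L_total / Σ(L/K) = 469 / 648.3 = 0.7235 m/d
q = K_eq · i = 0.7235 × 0.0028 = 0.002026 m/d (same in every zone)
Zone A: v = q/n = 0.002026/0.33 = 0.006139 m/d → t_A = 319/0.006139 = 51970 d
Zone B: v = q/n = 0.002026/0.33 = 0.006139 m/d → t_B = 150/0.006139 = 24440 d
Total t = 51970 + 24440 = 76400 d
   = 76400 / 365 = 209 yr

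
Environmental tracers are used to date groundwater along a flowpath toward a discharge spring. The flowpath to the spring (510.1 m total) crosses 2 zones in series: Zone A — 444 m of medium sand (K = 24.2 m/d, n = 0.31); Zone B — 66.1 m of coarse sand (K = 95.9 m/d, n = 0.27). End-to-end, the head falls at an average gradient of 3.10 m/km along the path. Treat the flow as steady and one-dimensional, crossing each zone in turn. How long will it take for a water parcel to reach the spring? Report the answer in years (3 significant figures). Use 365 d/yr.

For zones in series the flux q is common to all zones; the equivalent conductivity is the harmonic (thickness-weighted) mean, K_eq = L_total / Σ(L_j/K_j).
Σ(L/K) = 444/24.2 + 66.1/95.9 = 18.35 + 0.6893 = 19.04 d
K_eq = L_total / Σ(L/K) = 510.1 / 19.04 = 26.80 m/d
q = K_eq · i = 26.80 × 0.0031 = 0.08307 m/d (same in every zone)
Zone A: v = q/n = 0.08307/0.31 = 0.2680 m/d → t_A = 444/0.2680 = 1657 d
Zone B: v = q/n = 0.08307/0.27 = 0.3077 m/d → t_B = 66.1/0.3077 = 214.8 d
Total t = 1657 + 214.8 = 1872 d
   = 1872 / 365 = 5.13 yr

5.13 years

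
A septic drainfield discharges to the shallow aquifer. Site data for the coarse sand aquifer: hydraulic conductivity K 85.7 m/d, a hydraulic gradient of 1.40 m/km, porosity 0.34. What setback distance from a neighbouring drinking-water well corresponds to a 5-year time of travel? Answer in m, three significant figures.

Darcy flux q = K·i = 85.7 × 0.0014 = 0.1200 m/d
Seepage velocity v = q / n = 0.1200 / 0.34 = 0.3529 m/d
T = 5 yr × 365 = 1825 d
L = v × T = 0.3529 × 1825 = 644.0 m

644 m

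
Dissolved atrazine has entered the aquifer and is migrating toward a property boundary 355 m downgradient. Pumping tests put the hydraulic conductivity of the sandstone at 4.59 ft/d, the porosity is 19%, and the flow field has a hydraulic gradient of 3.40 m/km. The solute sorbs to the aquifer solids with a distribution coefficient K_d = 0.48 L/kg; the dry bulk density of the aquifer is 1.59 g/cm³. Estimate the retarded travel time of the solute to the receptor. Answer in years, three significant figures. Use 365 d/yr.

195 years

K = 4.59 ft/d × 0.3048 = 1.399 m/d
Darcy flux q = K·i = 1.399 × 0.0034 = 0.004757 m/d
v = Ki/n = 1.399·0.0034/0.19 = 0.02504 m/d
Retardation R = 1 + ρ_b·K_d/n = 1 + 1.59×0.48/0.19 = 5.017
Contaminant velocity v_c = v/R = 0.02504/5.017 = 0.004990 m/d
t = L/v_c = 355/0.004990 = 71140 d
   = 71140/365 = 195 yr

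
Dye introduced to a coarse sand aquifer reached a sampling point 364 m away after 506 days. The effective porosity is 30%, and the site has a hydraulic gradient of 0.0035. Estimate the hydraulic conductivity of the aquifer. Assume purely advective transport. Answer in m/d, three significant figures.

v = L / t = 364 / 506 = 0.7194 m/d
K = v · n / i = 0.7194 × 0.30 / 0.0035 = 61.7 m/d

61.7 m/d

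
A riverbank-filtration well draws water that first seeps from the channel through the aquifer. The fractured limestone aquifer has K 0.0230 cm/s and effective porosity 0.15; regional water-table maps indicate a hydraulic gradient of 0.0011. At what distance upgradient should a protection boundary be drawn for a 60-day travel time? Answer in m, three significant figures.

K = 0.0230 cm/s × 864 = 19.87 m/d
q = Ki = 19.87 × 0.0011 = 0.02186 m/d
v_s = q/n_e = 0.02186/0.15 = 0.1457 m/d
L = v × T = 0.1457 × 60 = 8.744 m

8.74 m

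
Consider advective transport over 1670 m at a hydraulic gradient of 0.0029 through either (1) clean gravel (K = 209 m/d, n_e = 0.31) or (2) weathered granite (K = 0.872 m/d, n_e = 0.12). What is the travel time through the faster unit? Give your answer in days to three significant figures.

Unit 1 (clean gravel): v = 209×0.0029/0.31 = 1.955 m/d, t = 1670/1.955 = 854.1 d
Unit 2 (weathered granite): v = 0.872×0.0029/0.12 = 0.02107 m/d, t = 1670/0.02107 = 79250 d
Faster unit: t = 854 d

854 days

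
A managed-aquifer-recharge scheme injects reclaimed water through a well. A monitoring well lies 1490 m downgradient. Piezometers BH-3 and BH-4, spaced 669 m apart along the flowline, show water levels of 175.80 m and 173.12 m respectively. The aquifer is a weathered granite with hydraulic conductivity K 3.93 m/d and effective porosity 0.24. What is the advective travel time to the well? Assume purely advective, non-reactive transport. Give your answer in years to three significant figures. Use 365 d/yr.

62.2 years

Hydraulic gradient i = (175.80 − 173.12) / 669 = 2.68 / 669 = 0.004006
Specific discharge q = 3.93 × 0.004006 = 0.01574 m/d
v = Ki/n = 3.93·0.004006/0.24 = 0.06560 m/d
t = L / v = 1490 / 0.06560 = 22710 d
   = 22710 / 365 = 62.2 yr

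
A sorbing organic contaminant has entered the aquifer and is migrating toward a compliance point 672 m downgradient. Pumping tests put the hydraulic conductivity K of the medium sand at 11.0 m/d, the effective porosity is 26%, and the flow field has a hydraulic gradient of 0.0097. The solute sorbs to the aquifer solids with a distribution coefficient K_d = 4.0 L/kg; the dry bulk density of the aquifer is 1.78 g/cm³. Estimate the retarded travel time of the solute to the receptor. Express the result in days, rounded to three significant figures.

Darcy flux q = K·i = 11.0 × 0.0097 = 0.1067 m/d
Average linear velocity = 0.1067 / 0.26 = 0.4104 m/d
Retardation R = 1 + ρ_b·K_d/n = 1 + 1.78×4.0/0.26 = 28.38
Contaminant velocity v_c = v/R = 0.4104/28.38 = 0.01446 m/d
t = L/v_c = 672/0.01446 = 46480 d

46500 days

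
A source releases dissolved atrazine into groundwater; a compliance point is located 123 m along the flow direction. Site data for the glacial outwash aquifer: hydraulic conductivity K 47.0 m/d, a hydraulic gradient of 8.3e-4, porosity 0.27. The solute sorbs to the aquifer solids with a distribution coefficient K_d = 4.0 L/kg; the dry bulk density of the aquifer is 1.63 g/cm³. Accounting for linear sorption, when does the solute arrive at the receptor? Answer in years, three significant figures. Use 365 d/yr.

Specific discharge q = 47.0 × 8.3e-4 = 0.03901 m/d
Seepage velocity v = q / n = 0.03901 / 0.27 = 0.1445 m/d
Retardation R = 1 + ρ_b·K_d/n = 1 + 1.63×4.0/0.27 = 25.15
Contaminant velocity v_c = v/R = 0.1445/25.15 = 0.005745 m/d
t = L/v_c = 123/0.005745 = 21410 d
   = 21410/365 = 58.7 yr

58.7 years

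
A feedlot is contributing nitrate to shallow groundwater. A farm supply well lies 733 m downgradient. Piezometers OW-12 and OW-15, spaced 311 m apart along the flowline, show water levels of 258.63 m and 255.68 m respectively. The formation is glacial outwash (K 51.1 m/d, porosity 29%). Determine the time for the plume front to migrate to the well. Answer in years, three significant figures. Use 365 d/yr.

1.20 years

Hydraulic gradient i = (258.63 − 255.68) / 311 = 2.95 / 311 = 0.009486
q = Ki = 51.1 × 0.009486 = 0.4847 m/d
Average linear velocity = 0.4847 / 0.29 = 1.671 m/d
t = L / v = 733 / 1.671 = 438.6 d
   = 438.6 / 365 = 1.20 yr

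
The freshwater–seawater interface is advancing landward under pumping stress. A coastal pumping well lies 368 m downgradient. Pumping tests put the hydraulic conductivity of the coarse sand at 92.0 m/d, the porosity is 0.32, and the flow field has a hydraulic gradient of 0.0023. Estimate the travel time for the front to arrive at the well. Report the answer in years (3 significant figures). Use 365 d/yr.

Specific discharge q = 92.0 × 0.0023 = 0.2116 m/d
Seepage velocity v = q / n = 0.2116 / 0.32 = 0.6613 m/d
t = L / v = 368 / 0.6613 = 556.5 d
   = 556.5 / 365 = 1.52 yr

1.52 years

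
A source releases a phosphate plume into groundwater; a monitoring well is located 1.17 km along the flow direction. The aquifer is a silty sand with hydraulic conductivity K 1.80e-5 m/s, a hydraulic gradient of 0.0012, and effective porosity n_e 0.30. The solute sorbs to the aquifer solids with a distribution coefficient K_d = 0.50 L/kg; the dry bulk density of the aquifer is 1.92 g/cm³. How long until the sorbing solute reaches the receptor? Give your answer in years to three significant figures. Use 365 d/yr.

K = 1.80e-5 m/s × 86400 s/d = 1.555 m/d
Darcy flux q = K·i = 1.555 × 0.0012 = 0.001866 m/d
Average linear velocity = 0.001866 / 0.30 = 0.006221 m/d
Retardation R = 1 + ρ_b·K_d/n = 1 + 1.92×0.50/0.30 = 4.200
Contaminant velocity v_c = v/R = 0.006221/4.200 = 0.001481 m/d
L = 1.17 km = 1170 m
t = L/v_c = 1170/0.001481 = 789900 d
   = 789900/365 = 2160 yr

2160 years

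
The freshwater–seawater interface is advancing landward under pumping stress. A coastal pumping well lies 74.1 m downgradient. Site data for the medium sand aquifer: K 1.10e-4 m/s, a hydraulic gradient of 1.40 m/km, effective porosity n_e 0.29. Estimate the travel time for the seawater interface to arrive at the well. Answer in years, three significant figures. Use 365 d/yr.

K = 1.10e-4 m/s × 86400 s/d = 9.504 m/d
Darcy flux q = K·i = 9.504 × 0.0014 = 0.01331 m/d
Average linear velocity = 0.01331 / 0.29 = 0.04588 m/d
t = L / v = 74.1 / 0.04588 = 1615 d
   = 1615 / 365 = 4.42 yr

4.42 years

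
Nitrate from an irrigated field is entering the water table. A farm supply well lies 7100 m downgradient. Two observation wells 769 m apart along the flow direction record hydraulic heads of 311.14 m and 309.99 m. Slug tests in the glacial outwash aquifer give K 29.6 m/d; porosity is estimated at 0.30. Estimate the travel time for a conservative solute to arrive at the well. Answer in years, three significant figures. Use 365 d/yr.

Hydraulic gradient i = (311.14 − 309.99) / 769 = 1.15 / 769 = 0.001495
q = Ki = 29.6 × 0.001495 = 0.04427 m/d
Average linear velocity = 0.04427 / 0.30 = 0.1476 m/d
t = L / v = 7100 / 0.1476 = 48120 d
   = 48120 / 365 = 132 yr

132 years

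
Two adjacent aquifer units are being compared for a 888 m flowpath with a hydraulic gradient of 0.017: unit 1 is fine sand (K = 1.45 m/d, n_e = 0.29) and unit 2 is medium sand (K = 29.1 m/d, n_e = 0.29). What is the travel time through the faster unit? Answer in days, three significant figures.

Unit 1 (fine sand): v = 1.45×0.017/0.29 = 0.08500 m/d, t = 888/0.08500 = 10450 d
Unit 2 (medium sand): v = 29.1×0.017/0.29 = 1.706 m/d, t = 888/1.706 = 520.6 d
Faster unit: t = 521 d

521 days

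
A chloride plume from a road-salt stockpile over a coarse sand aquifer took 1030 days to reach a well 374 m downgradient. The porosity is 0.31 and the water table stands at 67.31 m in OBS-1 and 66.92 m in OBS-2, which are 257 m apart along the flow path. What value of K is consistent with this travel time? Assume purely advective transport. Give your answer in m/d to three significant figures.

Hydraulic gradient i = (67.31 − 66.92) / 257 = 0.39 / 257 = 0.001518
v = L / t = 374 / 1030 = 0.3631 m/d
K = v · n / i = 0.3631 × 0.31 / 0.001518 = 74.2 m/d

74.2 m/d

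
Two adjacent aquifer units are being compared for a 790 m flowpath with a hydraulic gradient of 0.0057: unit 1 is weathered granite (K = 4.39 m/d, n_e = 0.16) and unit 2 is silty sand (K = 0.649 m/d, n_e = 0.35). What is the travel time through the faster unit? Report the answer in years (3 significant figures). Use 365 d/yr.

Unit 1 (weathered granite): v = 4.39×0.0057/0.16 = 0.1564 m/d, t = 790/0.1564 = 5051 d
Unit 2 (silty sand): v = 0.649×0.0057/0.35 = 0.01057 m/d, t = 790/0.01057 = 74740 d
Faster: 5051 d / 365 = 13.8 yr

13.8 years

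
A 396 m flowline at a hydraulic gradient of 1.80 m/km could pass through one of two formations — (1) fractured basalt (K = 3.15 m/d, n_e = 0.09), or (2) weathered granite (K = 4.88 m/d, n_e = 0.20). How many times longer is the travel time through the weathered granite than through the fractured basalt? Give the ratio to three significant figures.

1.43

Unit 1 (fractured basalt): v = 3.15×0.0018/0.09 = 0.06300 m/d, t = 396/0.06300 = 6286 d
Unit 2 (weathered granite): v = 4.88×0.0018/0.20 = 0.04392 m/d, t = 396/0.04392 = 9016 d
t(weathered granite) / t(fractured basalt) = 9016/6286 = 1.43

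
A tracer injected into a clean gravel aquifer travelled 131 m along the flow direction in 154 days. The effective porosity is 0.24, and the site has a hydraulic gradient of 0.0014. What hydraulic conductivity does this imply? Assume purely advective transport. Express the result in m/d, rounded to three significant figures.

146 m/d

v = L / t = 131 / 154 = 0.8506 m/d
K = v · n / i = 0.8506 × 0.24 / 0.0014 = 146 m/d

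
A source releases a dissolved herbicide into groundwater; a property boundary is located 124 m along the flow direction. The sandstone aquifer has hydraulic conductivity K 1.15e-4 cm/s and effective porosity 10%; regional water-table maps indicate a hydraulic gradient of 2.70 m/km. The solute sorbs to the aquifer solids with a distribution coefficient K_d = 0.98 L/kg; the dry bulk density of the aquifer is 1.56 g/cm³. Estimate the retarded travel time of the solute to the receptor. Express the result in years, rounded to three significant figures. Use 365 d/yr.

K = 1.15e-4 cm/s × 864 = 0.09936 m/d
Specific discharge q = 0.09936 × 0.0027 = 2.683e-4 m/d
v = Ki/n = 0.09936·0.0027/0.10 = 0.002683 m/d
Retardation R = 1 + ρ_b·K_d/n = 1 + 1.56×0.98/0.10 = 16.29
Contaminant velocity v_c = v/R = 0.002683/16.29 = 1.647e-4 m/d
t = L/v_c = 124/1.647e-4 = 752900 d
   = 752900/365 = 2060 yr

2060 years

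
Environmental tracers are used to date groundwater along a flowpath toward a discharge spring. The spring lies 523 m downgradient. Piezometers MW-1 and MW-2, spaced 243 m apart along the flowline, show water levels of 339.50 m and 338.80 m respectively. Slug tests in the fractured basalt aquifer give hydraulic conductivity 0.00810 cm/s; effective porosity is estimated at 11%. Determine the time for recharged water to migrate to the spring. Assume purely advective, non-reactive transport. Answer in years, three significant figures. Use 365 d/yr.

7.82 years

Hydraulic gradient i = (339.50 − 338.80) / 243 = 0.70 / 243 = 0.002881
K = 0.00810 cm/s × 864 = 6.998 m/d
q = Ki = 6.998 × 0.002881 = 0.02016 m/d
v = Ki/n = 6.998·0.002881/0.11 = 0.1833 m/d
t = L / v = 523 / 0.1833 = 2854 d
   = 2854 / 365 = 7.82 yr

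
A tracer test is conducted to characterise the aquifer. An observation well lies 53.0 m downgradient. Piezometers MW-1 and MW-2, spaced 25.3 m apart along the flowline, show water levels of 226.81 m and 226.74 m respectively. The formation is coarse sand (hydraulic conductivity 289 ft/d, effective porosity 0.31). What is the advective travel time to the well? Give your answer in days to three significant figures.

67.4 days

Hydraulic gradient i = (226.81 − 226.74) / 25.3 = 0.07 / 25.3 = 0.002767
K = 289 ft/d × 0.3048 = 88.09 m/d
Darcy flux q = K·i = 88.09 × 0.002767 = 0.2437 m/d
v = Ki/n = 88.09·0.002767/0.31 = 0.7862 m/d
t = L / v = 53.0 / 0.7862 = 67.41 d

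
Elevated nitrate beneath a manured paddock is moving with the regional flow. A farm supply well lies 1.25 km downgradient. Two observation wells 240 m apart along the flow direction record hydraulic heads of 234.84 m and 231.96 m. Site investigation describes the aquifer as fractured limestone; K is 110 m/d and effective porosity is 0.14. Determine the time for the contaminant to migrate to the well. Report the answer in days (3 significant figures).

133 days

Hydraulic gradient i = (234.84 − 231.96) / 240 = 2.88 / 240 = 0.01200
Darcy flux q = K·i = 110 × 0.01200 = 1.320 m/d
Average linear velocity = 1.320 / 0.14 = 9.429 m/d
L = 1.25 km = 1250 m
t = L / v = 1250 / 9.429 = 132.6 d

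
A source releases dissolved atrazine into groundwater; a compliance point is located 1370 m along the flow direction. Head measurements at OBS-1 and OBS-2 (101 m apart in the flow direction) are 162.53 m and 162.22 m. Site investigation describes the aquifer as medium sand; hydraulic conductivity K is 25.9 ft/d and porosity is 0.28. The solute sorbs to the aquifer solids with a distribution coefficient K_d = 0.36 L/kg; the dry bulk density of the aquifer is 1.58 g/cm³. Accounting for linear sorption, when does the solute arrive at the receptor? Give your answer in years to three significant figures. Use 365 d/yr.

131 years

Hydraulic gradient i = (162.53 − 162.22) / 101 = 0.31 / 101 = 0.003069
K = 25.9 ft/d × 0.3048 = 7.894 m/d
Darcy flux q = K·i = 7.894 × 0.003069 = 0.02423 m/d
v = Ki/n = 7.894·0.003069/0.28 = 0.08654 m/d
Retardation R = 1 + ρ_b·K_d/n = 1 + 1.58×0.36/0.28 = 3.031
Contaminant velocity v_c = v/R = 0.08654/3.031 = 0.02855 m/d
t = L/v_c = 1370/0.02855 = 47990 d
   = 47990/365 = 131 yr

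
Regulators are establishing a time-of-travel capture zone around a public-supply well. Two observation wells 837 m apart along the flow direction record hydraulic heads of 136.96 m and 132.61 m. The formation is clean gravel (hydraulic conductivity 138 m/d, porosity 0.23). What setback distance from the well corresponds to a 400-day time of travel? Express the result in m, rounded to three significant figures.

Hydraulic gradient i = (136.96 − 132.61) / 837 = 4.35 / 837 = 0.005197
q = Ki = 138 × 0.005197 = 0.7172 m/d
Average linear velocity = 0.7172 / 0.23 = 3.118 m/d
L = v × T = 3.118 × 400 = 1247 m

1250 m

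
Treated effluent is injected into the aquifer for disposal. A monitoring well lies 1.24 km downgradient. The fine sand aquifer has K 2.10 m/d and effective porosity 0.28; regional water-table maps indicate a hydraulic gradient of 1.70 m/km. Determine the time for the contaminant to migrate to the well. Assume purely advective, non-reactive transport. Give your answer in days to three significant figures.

Specific discharge q = 2.10 × 0.0017 = 0.003570 m/d
Average linear velocity = 0.003570 / 0.28 = 0.01275 m/d
L = 1.24 km = 1240 m
t = L / v = 1240 / 0.01275 = 97250 d

97300 days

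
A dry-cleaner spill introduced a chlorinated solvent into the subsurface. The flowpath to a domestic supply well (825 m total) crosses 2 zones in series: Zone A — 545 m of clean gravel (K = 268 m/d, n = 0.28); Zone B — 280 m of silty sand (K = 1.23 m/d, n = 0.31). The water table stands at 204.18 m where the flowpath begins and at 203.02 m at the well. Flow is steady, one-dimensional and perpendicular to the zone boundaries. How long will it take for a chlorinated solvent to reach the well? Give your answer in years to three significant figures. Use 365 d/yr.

130 years

Total head drop ΔH = 204.18 − 203.02 = 1.16 m
Steady 1-D flow in series ⇒ the Darcy flux q is identical in every zone and the zone head losses add (resistances L/K in series).
Σ(L/K) = 545/268 + 280/1.23 = 2.034 + 227.6 = 229.7 d
q = ΔH / Σ(L/K) = 1.16 / 229.7 = 0.005051 m/d (same in every zone)
Zone A: v = q/n = 0.005051/0.28 = 0.01804 m/d → t_A = 545/0.01804 = 30210 d
Zone B: v = q/n = 0.005051/0.31 = 0.01629 m/d → t_B = 280/0.01629 = 17190 d
Total t = 30210 + 17190 = 47400 d
   = 47400 / 365 = 130 yr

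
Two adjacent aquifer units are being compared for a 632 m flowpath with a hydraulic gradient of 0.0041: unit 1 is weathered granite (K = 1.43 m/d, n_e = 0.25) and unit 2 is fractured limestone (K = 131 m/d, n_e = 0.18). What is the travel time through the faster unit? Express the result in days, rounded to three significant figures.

Unit 1 (weathered granite): v = 1.43×0.0041/0.25 = 0.02345 m/d, t = 632/0.02345 = 26950 d
Unit 2 (fractured limestone): v = 131×0.0041/0.18 = 2.984 m/d, t = 632/2.984 = 211.8 d
Faster unit: t = 212 d

212 days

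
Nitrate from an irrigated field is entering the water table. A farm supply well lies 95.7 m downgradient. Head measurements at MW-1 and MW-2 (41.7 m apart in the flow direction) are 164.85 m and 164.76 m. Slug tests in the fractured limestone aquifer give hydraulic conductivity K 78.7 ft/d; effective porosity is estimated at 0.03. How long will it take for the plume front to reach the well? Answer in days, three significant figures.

Hydraulic gradient i = (164.85 − 164.76) / 41.7 = 0.09 / 41.7 = 0.002158
K = 78.7 ft/d × 0.3048 = 23.99 m/d
Specific discharge q = 23.99 × 0.002158 = 0.05177 m/d
Average linear velocity = 0.05177 / 0.03 = 1.726 m/d
t = L / v = 95.7 / 1.726 = 55.45 d

55.5 days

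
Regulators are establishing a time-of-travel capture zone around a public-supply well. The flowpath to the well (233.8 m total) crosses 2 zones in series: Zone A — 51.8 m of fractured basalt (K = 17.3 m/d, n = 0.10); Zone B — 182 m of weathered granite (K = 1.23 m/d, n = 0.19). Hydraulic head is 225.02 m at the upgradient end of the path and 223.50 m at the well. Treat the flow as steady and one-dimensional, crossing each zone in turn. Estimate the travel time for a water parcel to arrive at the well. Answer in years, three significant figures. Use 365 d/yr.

Total head drop ΔH = 225.02 − 223.50 = 1.52 m
Steady 1-D flow in series ⇒ the Darcy flux q is identical in every zone and the zone head losses add (resistances L/K in series).
Σ(L/K) = 51.8/17.3 + 182/1.23 = 2.994 + 148.0 = 151.0 d
q = ΔH / Σ(L/K) = 1.52 / 151.0 = 0.01007 m/d (same in every zone)
Zone A: v = q/n = 0.01007/0.10 = 0.1007 m/d → t_A = 51.8/0.1007 = 514.5 d
Zone B: v = q/n = 0.01007/0.19 = 0.05299 m/d → t_B = 182/0.05299 = 3434 d
Total t = 514.5 + 3434 = 3949 d
   = 3949 / 365 = 10.8 yr

10.8 years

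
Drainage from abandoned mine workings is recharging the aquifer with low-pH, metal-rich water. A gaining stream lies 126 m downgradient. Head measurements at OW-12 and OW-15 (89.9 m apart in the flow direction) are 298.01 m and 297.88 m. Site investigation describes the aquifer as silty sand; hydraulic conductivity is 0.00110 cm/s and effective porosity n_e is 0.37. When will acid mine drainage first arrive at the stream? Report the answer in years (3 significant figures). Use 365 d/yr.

Hydraulic gradient i = (298.01 − 297.88) / 89.9 = 0.13 / 89.9 = 0.001446
K = 0.00110 cm/s × 864 = 0.9504 m/d
Specific discharge q = 0.9504 × 0.001446 = 0.001374 m/d
v_s = q/n_e = 0.001374/0.37 = 0.003714 m/d
t = L / v = 126 / 0.003714 = 33920 d
   = 33920 / 365 = 92.9 yr

92.9 years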